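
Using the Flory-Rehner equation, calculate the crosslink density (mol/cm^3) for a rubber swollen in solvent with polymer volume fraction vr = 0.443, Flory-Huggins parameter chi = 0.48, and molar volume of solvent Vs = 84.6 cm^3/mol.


ln(1 - vr) = ln(1 - 0.443) = -0.5852
Numerator = -((-0.5852) + 0.443 + 0.48 * 0.443^2) = 0.0480
Denominator = 84.6 * (0.443^(1/3) - 0.443/2) = 45.7530
nu = 0.0480 / 45.7530 = 0.0010 mol/cm^3

0.0010 mol/cm^3


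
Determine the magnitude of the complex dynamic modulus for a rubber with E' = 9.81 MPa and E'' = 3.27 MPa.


|E*| = sqrt(E'^2 + E''^2)
= sqrt(9.81^2 + 3.27^2)
= sqrt(96.2361 + 10.6929)
= 10.341 MPa

10.341 MPa


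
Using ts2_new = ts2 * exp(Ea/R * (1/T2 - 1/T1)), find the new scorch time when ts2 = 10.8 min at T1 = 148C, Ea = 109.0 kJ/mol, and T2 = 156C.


Convert temperatures: T1 = 148 + 273.15 = 421.15 K, T2 = 156 + 273.15 = 429.15 K
ts2_new = 10.8 * exp(109000 / 8.314 * (1/429.15 - 1/421.15))
1/T2 - 1/T1 = -4.4263e-05
ts2_new = 6.05 min

6.05 min


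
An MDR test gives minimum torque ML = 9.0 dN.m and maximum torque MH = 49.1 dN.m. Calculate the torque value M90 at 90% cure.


M90 = ML + 0.9 * (MH - ML)
M90 = 9.0 + 0.9 * (49.1 - 9.0)
M90 = 9.0 + 0.9 * 40.1
M90 = 45.09 dN.m

45.09 dN.m


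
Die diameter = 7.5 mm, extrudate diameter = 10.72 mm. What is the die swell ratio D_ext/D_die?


Die swell ratio = D_extrudate / D_die
= 10.72 / 7.5
= 1.429

Die swell = 1.429


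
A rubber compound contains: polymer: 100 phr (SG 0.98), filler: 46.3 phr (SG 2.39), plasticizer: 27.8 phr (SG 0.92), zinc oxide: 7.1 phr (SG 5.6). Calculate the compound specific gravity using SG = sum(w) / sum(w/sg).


Sum of weights = 181.2
Volume contributions:
  polymer: 100/0.98 = 102.0408
  filler: 46.3/2.39 = 19.3724
  plasticizer: 27.8/0.92 = 30.2174
  zinc oxide: 7.1/5.6 = 1.2679
Sum of volumes = 152.8984
SG = 181.2 / 152.8984 = 1.185

SG = 1.185


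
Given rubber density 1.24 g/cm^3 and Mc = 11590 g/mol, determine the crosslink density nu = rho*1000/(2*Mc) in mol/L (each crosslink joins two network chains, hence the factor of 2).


nu = rho * 1000 / (2 * Mc)
nu = 1.24 * 1000 / (2 * 11590)
nu = 1240.0 / 23180
nu = 0.0535 mol/L

0.0535 mol/L


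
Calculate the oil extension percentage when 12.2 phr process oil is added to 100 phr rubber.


Oil % = oil / (100 + oil) * 100
= 12.2 / (100 + 12.2) * 100
= 12.2 / 112.2 * 100
= 10.87%

10.87%


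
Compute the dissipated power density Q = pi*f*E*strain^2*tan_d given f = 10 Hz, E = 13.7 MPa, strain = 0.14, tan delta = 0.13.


Q = pi * f * E * strain^2 * tan_d
= pi * 10 * 13.7 * 0.14^2 * 0.13
= pi * 10 * 13.7 * 0.0196 * 0.13
= 1.0967

Q = 1.0967


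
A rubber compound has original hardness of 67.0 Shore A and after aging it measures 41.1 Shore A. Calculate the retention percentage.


Retention = aged / original * 100
= 41.1 / 67.0 * 100
= 61.3%

61.3%


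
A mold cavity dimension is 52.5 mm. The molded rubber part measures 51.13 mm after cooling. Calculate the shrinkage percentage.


Shrinkage = (mold - part) / mold * 100
= (52.5 - 51.13) / 52.5 * 100
= 1.37 / 52.5 * 100
= 2.61%

2.61%


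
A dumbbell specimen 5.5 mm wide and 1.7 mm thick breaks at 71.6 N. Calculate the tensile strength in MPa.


Area = width * thickness = 5.5 * 1.7 = 9.35 mm^2
TS = force / area = 71.6 / 9.35 = 7.66 MPa

7.66 MPa


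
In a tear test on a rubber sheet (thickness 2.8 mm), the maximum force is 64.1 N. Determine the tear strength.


Tear strength = force / thickness
= 64.1 / 2.8
= 22.89 N/mm

22.89 N/mm


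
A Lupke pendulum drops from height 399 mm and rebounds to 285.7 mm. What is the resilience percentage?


Resilience = h_rebound / h_drop * 100
= 285.7 / 399 * 100
= 71.6%

71.6%


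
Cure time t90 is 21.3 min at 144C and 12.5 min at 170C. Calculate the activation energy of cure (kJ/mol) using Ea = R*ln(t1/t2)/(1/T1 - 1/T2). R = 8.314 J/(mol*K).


T1 = 417.15 K, T2 = 443.15 K
1/T1 - 1/T2 = 1.4065e-04
ln(t1/t2) = ln(21.3/12.5) = 0.5330
Ea = 8.314 * 0.5330 / 1.4065e-04 = 31505.7125 J/mol
Ea = 31.51 kJ/mol

31.51 kJ/mol


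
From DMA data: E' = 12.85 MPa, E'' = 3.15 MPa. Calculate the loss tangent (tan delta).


tan delta = E'' / E'
= 3.15 / 12.85
= 0.2451

tan delta = 0.2451


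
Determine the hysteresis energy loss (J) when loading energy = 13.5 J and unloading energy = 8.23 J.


Hysteresis loss = loading - unloading
= 13.5 - 8.23
= 5.27 J

5.27 J


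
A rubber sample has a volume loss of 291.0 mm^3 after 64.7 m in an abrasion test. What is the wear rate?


Rate = volume_loss / distance
= 291.0 / 64.7
= 4.498 mm^3/m

4.498 mm^3/m


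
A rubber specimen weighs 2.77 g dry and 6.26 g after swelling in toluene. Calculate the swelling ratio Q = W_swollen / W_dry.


Q = W_swollen / W_dry
Q = 6.26 / 2.77
Q = 2.26

Q = 2.26


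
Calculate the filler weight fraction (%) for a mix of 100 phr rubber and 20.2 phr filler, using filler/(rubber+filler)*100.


Filler % = filler / (rubber + filler) * 100
= 20.2 / (100 + 20.2) * 100
= 20.2 / 120.2 * 100
= 16.81%

16.81%


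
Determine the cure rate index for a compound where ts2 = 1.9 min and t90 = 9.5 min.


CRI = 100 / (t90 - ts2)
= 100 / (9.5 - 1.9)
= 100 / 7.6
= 13.16 min^-1

13.16 min^-1


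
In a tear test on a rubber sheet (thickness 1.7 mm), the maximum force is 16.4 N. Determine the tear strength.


Tear strength = force / thickness
= 16.4 / 1.7
= 9.65 N/mm

9.65 N/mm


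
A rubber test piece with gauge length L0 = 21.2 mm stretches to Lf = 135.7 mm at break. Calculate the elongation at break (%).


Elongation = (Lf - L0) / L0 * 100
= (135.7 - 21.2) / 21.2 * 100
= 114.5 / 21.2 * 100
= 540.1%

540.1%


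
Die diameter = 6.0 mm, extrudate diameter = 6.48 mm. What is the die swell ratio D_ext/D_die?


Die swell ratio = D_extrudate / D_die
= 6.48 / 6.0
= 1.08

Die swell = 1.08


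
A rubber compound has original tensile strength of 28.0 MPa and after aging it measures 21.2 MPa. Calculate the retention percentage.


Retention = aged / original * 100
= 21.2 / 28.0 * 100
= 75.7%

75.7%


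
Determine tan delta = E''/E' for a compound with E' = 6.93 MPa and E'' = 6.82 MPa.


tan delta = E'' / E'
= 6.82 / 6.93
= 0.9841

tan delta = 0.9841


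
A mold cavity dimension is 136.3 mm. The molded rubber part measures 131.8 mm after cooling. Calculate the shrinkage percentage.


Shrinkage = (mold - part) / mold * 100
= (136.3 - 131.8) / 136.3 * 100
= 4.5 / 136.3 * 100
= 3.3%

3.3%


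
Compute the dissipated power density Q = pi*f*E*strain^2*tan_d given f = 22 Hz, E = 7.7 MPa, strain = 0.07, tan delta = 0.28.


Q = pi * f * E * strain^2 * tan_d
= pi * 22 * 7.7 * 0.07^2 * 0.28
= pi * 22 * 7.7 * 0.0049 * 0.28
= 0.7302

Q = 0.7302


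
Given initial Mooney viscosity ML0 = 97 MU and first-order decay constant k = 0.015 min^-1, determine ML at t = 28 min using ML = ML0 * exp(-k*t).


ML = ML0 * exp(-k * t)
ML = 97 * exp(-0.015 * 28)
ML = 97 * 0.6570
ML = 63.73 MU

63.73 MU


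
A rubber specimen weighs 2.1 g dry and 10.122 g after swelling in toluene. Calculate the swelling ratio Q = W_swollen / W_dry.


Q = W_swollen / W_dry
Q = 10.122 / 2.1
Q = 4.82

Q = 4.82


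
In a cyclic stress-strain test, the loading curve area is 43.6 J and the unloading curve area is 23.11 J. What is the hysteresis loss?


Hysteresis loss = loading - unloading
= 43.6 - 23.11
= 20.49 J

20.49 J


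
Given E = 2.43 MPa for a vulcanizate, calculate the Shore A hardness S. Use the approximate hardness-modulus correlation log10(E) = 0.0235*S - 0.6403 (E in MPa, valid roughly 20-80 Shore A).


log10(E) = 0.0235*S - 0.6403  =>  S = (log10(E) + 0.6403) / 0.0235
log10(2.43) = 0.385606
S = (0.385606 + 0.6403) / 0.0235 = 1.025906 / 0.0235
S = 43.7

Shore A = 43.7


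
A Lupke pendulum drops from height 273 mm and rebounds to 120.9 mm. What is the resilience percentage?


Resilience = h_rebound / h_drop * 100
= 120.9 / 273 * 100
= 44.3%

44.3%


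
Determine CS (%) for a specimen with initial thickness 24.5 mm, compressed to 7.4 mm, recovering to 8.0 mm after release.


CS = (t0 - recovered) / (t0 - ts) * 100
= (24.5 - 8.0) / (24.5 - 7.4) * 100
= 16.5 / 17.1 * 100
= 96.5%

96.5%


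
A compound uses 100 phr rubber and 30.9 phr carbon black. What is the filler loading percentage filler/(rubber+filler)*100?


Filler % = filler / (rubber + filler) * 100
= 30.9 / (100 + 30.9) * 100
= 30.9 / 130.9 * 100
= 23.61%

23.61%


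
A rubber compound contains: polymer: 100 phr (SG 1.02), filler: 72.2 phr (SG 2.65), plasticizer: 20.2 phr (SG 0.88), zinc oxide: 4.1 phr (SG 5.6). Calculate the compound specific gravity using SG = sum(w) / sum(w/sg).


Sum of weights = 196.5
Volume contributions:
  polymer: 100/1.02 = 98.0392
  filler: 72.2/2.65 = 27.2453
  plasticizer: 20.2/0.88 = 22.9545
  zinc oxide: 4.1/5.6 = 0.7321
Sum of volumes = 148.9712
SG = 196.5 / 148.9712 = 1.319

SG = 1.319


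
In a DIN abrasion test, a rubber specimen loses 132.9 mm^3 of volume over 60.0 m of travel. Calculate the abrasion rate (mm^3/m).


Rate = volume_loss / distance
= 132.9 / 60.0
= 2.215 mm^3/m

2.215 mm^3/m


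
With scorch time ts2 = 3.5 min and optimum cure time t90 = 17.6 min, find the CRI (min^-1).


CRI = 100 / (t90 - ts2)
= 100 / (17.6 - 3.5)
= 100 / 14.1
= 7.09 min^-1

7.09 min^-1


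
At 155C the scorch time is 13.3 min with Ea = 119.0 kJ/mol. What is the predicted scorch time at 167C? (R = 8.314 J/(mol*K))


Convert temperatures: T1 = 155 + 273.15 = 428.15 K, T2 = 167 + 273.15 = 440.15 K
ts2_new = 13.3 * exp(119000 / 8.314 * (1/440.15 - 1/428.15))
1/T2 - 1/T1 = -6.3677e-05
ts2_new = 5.35 min

5.35 min


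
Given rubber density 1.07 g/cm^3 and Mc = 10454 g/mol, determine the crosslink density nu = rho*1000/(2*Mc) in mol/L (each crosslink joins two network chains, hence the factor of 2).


nu = rho * 1000 / (2 * Mc)
nu = 1.07 * 1000 / (2 * 10454)
nu = 1070.0 / 20908
nu = 0.0512 mol/L

0.0512 mol/L


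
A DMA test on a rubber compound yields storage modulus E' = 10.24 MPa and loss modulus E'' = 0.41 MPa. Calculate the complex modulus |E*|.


|E*| = sqrt(E'^2 + E''^2)
= sqrt(10.24^2 + 0.41^2)
= sqrt(104.8576 + 0.1681)
= 10.248 MPa

10.248 MPa


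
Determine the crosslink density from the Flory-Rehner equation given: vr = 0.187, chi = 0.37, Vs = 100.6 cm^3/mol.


ln(1 - vr) = ln(1 - 0.187) = -0.2070
Numerator = -((-0.2070) + 0.187 + 0.37 * 0.187^2) = 0.0071
Denominator = 100.6 * (0.187^(1/3) - 0.187/2) = 48.1218
nu = 0.0071 / 48.1218 = 1.4724e-04 mol/cm^3

1.4724e-04 mol/cm^3


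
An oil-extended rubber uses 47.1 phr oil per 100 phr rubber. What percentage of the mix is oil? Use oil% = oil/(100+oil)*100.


Oil % = oil / (100 + oil) * 100
= 47.1 / (100 + 47.1) * 100
= 47.1 / 147.1 * 100
= 32.02%

32.02%


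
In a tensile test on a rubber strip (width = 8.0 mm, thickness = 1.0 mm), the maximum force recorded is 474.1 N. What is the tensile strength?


Area = width * thickness = 8.0 * 1.0 = 8.0 mm^2
TS = force / area = 474.1 / 8.0 = 59.26 MPa

59.26 MPa


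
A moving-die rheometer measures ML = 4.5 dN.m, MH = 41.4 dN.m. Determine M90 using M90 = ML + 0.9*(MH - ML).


M90 = ML + 0.9 * (MH - ML)
M90 = 4.5 + 0.9 * (41.4 - 4.5)
M90 = 4.5 + 0.9 * 36.9
M90 = 37.71 dN.m

37.71 dN.m


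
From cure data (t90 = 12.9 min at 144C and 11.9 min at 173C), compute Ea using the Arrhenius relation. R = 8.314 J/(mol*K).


T1 = 417.15 K, T2 = 446.15 K
1/T1 - 1/T2 = 1.5582e-04
ln(t1/t2) = ln(12.9/11.9) = 0.0807
Ea = 8.314 * 0.0807 / 1.5582e-04 = 4305.2564 J/mol
Ea = 4.31 kJ/mol

4.31 kJ/mol


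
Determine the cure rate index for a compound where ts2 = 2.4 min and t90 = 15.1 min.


CRI = 100 / (t90 - ts2)
= 100 / (15.1 - 2.4)
= 100 / 12.7
= 7.87 min^-1

7.87 min^-1


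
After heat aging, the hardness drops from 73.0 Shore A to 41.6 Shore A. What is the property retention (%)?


Retention = aged / original * 100
= 41.6 / 73.0 * 100
= 57.0%

57.0%


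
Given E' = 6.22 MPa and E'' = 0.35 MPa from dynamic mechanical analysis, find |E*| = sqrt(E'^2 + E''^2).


|E*| = sqrt(E'^2 + E''^2)
= sqrt(6.22^2 + 0.35^2)
= sqrt(38.6884 + 0.1225)
= 6.23 MPa

6.23 MPa


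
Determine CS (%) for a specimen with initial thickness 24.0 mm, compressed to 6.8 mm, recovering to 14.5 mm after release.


CS = (t0 - recovered) / (t0 - ts) * 100
= (24.0 - 14.5) / (24.0 - 6.8) * 100
= 9.5 / 17.2 * 100
= 55.2%

55.2%


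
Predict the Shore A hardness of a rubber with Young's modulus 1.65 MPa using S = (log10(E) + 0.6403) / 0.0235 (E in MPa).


log10(E) = 0.0235*S - 0.6403  =>  S = (log10(E) + 0.6403) / 0.0235
log10(1.65) = 0.217484
S = (0.217484 + 0.6403) / 0.0235 = 0.857784 / 0.0235
S = 36.5

Shore A = 36.5


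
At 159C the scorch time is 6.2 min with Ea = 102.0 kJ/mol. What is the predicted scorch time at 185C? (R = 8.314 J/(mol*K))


Convert temperatures: T1 = 159 + 273.15 = 432.15 K, T2 = 185 + 273.15 = 458.15 K
ts2_new = 6.2 * exp(102000 / 8.314 * (1/458.15 - 1/432.15))
1/T2 - 1/T1 = -1.3132e-04
ts2_new = 1.24 min

1.24 min


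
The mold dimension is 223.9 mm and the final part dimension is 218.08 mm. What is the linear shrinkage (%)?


Shrinkage = (mold - part) / mold * 100
= (223.9 - 218.08) / 223.9 * 100
= 5.82 / 223.9 * 100
= 2.6%

2.6%


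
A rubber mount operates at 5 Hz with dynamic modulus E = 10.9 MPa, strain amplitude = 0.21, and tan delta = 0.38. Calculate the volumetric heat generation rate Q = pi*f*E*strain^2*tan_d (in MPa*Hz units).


Q = pi * f * E * strain^2 * tan_d
= pi * 5 * 10.9 * 0.21^2 * 0.38
= pi * 5 * 10.9 * 0.0441 * 0.38
= 2.8693

Q = 2.8693


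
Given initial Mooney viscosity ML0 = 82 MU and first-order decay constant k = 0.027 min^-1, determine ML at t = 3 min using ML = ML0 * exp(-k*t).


ML = ML0 * exp(-k * t)
ML = 82 * exp(-0.027 * 3)
ML = 82 * 0.9222
ML = 75.62 MU

75.62 MU


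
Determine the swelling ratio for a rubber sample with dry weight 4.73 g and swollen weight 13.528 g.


Q = W_swollen / W_dry
Q = 13.528 / 4.73
Q = 2.86

Q = 2.86


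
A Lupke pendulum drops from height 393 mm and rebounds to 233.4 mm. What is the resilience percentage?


Resilience = h_rebound / h_drop * 100
= 233.4 / 393 * 100
= 59.4%

59.4%


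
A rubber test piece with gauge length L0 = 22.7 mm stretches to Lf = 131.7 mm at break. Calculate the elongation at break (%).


Elongation = (Lf - L0) / L0 * 100
= (131.7 - 22.7) / 22.7 * 100
= 109.0 / 22.7 * 100
= 480.2%

480.2%


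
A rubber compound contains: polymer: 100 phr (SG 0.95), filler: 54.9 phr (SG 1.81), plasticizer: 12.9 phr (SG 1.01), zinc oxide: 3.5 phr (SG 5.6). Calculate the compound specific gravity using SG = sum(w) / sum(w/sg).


Sum of weights = 171.3
Volume contributions:
  polymer: 100/0.95 = 105.2632
  filler: 54.9/1.81 = 30.3315
  plasticizer: 12.9/1.01 = 12.7723
  zinc oxide: 3.5/5.6 = 0.6250
Sum of volumes = 148.9919
SG = 171.3 / 148.9919 = 1.15

SG = 1.15


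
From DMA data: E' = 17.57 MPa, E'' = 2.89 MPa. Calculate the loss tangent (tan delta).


tan delta = E'' / E'
= 2.89 / 17.57
= 0.1645

tan delta = 0.1645


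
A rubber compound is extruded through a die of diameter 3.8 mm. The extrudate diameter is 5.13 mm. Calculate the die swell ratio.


Die swell ratio = D_extrudate / D_die
= 5.13 / 3.8
= 1.35

Die swell = 1.35


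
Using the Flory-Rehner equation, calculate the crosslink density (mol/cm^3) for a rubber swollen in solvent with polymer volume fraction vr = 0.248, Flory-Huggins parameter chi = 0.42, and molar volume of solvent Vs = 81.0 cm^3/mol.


ln(1 - vr) = ln(1 - 0.248) = -0.2850
Numerator = -((-0.2850) + 0.248 + 0.42 * 0.248^2) = 0.0112
Denominator = 81.0 * (0.248^(1/3) - 0.248/2) = 40.8464
nu = 0.0112 / 40.8464 = 2.7389e-04 mol/cm^3

2.7389e-04 mol/cm^3


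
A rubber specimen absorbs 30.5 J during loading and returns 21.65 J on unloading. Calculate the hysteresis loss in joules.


Hysteresis loss = loading - unloading
= 30.5 - 21.65
= 8.85 J

8.85 J


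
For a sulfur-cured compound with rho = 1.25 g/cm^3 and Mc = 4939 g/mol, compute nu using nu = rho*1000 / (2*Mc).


nu = rho * 1000 / (2 * Mc)
nu = 1.25 * 1000 / (2 * 4939)
nu = 1250.0 / 9878
nu = 0.1265 mol/L

0.1265 mol/L


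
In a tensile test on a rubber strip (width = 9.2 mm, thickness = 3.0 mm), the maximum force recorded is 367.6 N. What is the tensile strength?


Area = width * thickness = 9.2 * 3.0 = 27.6 mm^2
TS = force / area = 367.6 / 27.6 = 13.32 MPa

13.32 MPa


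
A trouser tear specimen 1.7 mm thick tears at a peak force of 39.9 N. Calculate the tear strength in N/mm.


Tear strength = force / thickness
= 39.9 / 1.7
= 23.47 N/mm

23.47 N/mm


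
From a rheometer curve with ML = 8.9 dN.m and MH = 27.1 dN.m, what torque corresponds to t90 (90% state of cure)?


M90 = ML + 0.9 * (MH - ML)
M90 = 8.9 + 0.9 * (27.1 - 8.9)
M90 = 8.9 + 0.9 * 18.2
M90 = 25.28 dN.m

25.28 dN.m


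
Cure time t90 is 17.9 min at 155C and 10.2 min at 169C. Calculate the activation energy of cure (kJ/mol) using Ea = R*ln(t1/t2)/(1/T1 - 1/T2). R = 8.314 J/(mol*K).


T1 = 428.15 K, T2 = 442.15 K
1/T1 - 1/T2 = 7.3954e-05
ln(t1/t2) = ln(17.9/10.2) = 0.5624
Ea = 8.314 * 0.5624 / 7.3954e-05 = 63227.0482 J/mol
Ea = 63.23 kJ/mol

63.23 kJ/mol


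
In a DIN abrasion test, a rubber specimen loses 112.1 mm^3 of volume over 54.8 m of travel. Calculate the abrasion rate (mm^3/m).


Rate = volume_loss / distance
= 112.1 / 54.8
= 2.046 mm^3/m

2.046 mm^3/m


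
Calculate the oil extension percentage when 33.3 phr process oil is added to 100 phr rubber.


Oil % = oil / (100 + oil) * 100
= 33.3 / (100 + 33.3) * 100
= 33.3 / 133.3 * 100
= 24.98%

24.98%


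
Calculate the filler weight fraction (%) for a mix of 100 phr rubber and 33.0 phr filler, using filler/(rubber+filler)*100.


Filler % = filler / (rubber + filler) * 100
= 33.0 / (100 + 33.0) * 100
= 33.0 / 133.0 * 100
= 24.81%

24.81%


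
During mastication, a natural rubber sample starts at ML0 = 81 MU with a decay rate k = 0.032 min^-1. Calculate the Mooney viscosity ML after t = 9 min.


ML = ML0 * exp(-k * t)
ML = 81 * exp(-0.032 * 9)
ML = 81 * 0.7498
ML = 60.73 MU

60.73 MU


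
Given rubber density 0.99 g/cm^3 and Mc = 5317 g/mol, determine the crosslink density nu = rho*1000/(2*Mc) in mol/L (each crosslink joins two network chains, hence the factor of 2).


nu = rho * 1000 / (2 * Mc)
nu = 0.99 * 1000 / (2 * 5317)
nu = 990.0 / 10634
nu = 0.0931 mol/L

0.0931 mol/L


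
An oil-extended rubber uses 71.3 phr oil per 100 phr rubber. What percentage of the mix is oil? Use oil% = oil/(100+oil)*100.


Oil % = oil / (100 + oil) * 100
= 71.3 / (100 + 71.3) * 100
= 71.3 / 171.3 * 100
= 41.62%

41.62%


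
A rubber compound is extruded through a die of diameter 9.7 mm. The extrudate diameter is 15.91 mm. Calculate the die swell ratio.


Die swell ratio = D_extrudate / D_die
= 15.91 / 9.7
= 1.64

Die swell = 1.64


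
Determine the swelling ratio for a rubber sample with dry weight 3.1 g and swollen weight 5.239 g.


Q = W_swollen / W_dry
Q = 5.239 / 3.1
Q = 1.69

Q = 1.69


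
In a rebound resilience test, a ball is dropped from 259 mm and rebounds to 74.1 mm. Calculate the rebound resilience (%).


Resilience = h_rebound / h_drop * 100
= 74.1 / 259 * 100
= 28.6%

28.6%


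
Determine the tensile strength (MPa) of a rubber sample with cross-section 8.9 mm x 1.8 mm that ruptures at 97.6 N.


Area = width * thickness = 8.9 * 1.8 = 16.02 mm^2
TS = force / area = 97.6 / 16.02 = 6.09 MPa

6.09 MPa


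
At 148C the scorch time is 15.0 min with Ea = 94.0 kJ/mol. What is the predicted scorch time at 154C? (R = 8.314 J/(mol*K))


Convert temperatures: T1 = 148 + 273.15 = 421.15 K, T2 = 154 + 273.15 = 427.15 K
ts2_new = 15.0 * exp(94000 / 8.314 * (1/427.15 - 1/421.15))
1/T2 - 1/T1 = -3.3353e-05
ts2_new = 10.29 min

10.29 min


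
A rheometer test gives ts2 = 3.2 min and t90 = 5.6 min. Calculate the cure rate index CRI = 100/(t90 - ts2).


CRI = 100 / (t90 - ts2)
= 100 / (5.6 - 3.2)
= 100 / 2.4
= 41.67 min^-1

41.67 min^-1


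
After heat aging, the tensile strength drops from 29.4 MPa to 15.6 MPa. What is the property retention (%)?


Retention = aged / original * 100
= 15.6 / 29.4 * 100
= 53.1%

53.1%


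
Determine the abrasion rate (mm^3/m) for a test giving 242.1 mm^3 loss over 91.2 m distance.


Rate = volume_loss / distance
= 242.1 / 91.2
= 2.655 mm^3/m

2.655 mm^3/m


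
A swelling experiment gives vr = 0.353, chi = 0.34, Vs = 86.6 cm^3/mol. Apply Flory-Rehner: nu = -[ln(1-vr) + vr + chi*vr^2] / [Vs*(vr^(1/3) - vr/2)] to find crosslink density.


ln(1 - vr) = ln(1 - 0.353) = -0.4354
Numerator = -((-0.4354) + 0.353 + 0.34 * 0.353^2) = 0.0400
Denominator = 86.6 * (0.353^(1/3) - 0.353/2) = 45.9186
nu = 0.0400 / 45.9186 = 8.7202e-04 mol/cm^3

8.7202e-04 mol/cm^3


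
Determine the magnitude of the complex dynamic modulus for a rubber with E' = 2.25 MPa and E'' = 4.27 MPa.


|E*| = sqrt(E'^2 + E''^2)
= sqrt(2.25^2 + 4.27^2)
= sqrt(5.0625 + 18.2329)
= 4.827 MPa

4.827 MPa


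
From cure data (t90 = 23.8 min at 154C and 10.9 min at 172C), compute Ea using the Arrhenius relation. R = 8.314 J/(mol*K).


T1 = 427.15 K, T2 = 445.15 K
1/T1 - 1/T2 = 9.4664e-05
ln(t1/t2) = ln(23.8/10.9) = 0.7809
Ea = 8.314 * 0.7809 / 9.4664e-05 = 68585.5146 J/mol
Ea = 68.59 kJ/mol

68.59 kJ/mol


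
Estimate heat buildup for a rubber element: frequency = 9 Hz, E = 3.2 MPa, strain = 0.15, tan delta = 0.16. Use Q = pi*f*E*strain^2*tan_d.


Q = pi * f * E * strain^2 * tan_d
= pi * 9 * 3.2 * 0.15^2 * 0.16
= pi * 9 * 3.2 * 0.0225 * 0.16
= 0.3257

Q = 0.3257


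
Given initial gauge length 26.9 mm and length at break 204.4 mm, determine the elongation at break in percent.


Elongation = (Lf - L0) / L0 * 100
= (204.4 - 26.9) / 26.9 * 100
= 177.5 / 26.9 * 100
= 659.9%

659.9%


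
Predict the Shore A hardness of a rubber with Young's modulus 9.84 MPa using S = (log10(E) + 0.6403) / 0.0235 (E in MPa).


log10(E) = 0.0235*S - 0.6403  =>  S = (log10(E) + 0.6403) / 0.0235
log10(9.84) = 0.992995
S = (0.992995 + 0.6403) / 0.0235 = 1.633295 / 0.0235
S = 69.5

Shore A = 69.5


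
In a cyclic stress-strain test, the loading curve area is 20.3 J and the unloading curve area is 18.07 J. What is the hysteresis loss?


Hysteresis loss = loading - unloading
= 20.3 - 18.07
= 2.23 J

2.23 J


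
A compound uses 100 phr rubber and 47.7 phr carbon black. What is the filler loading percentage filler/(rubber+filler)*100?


Filler % = filler / (rubber + filler) * 100
= 47.7 / (100 + 47.7) * 100
= 47.7 / 147.7 * 100
= 32.3%

32.3%


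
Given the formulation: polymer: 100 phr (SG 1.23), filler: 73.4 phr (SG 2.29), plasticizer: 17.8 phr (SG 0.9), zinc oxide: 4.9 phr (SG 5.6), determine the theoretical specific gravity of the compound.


Sum of weights = 196.1
Volume contributions:
  polymer: 100/1.23 = 81.3008
  filler: 73.4/2.29 = 32.0524
  plasticizer: 17.8/0.9 = 19.7778
  zinc oxide: 4.9/5.6 = 0.8750
Sum of volumes = 134.0060
SG = 196.1 / 134.0060 = 1.463

SG = 1.463


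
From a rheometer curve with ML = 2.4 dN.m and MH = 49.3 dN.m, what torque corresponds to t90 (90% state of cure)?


M90 = ML + 0.9 * (MH - ML)
M90 = 2.4 + 0.9 * (49.3 - 2.4)
M90 = 2.4 + 0.9 * 46.9
M90 = 44.61 dN.m

44.61 dN.m


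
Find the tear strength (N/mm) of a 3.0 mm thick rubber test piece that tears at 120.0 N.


Tear strength = force / thickness
= 120.0 / 3.0
= 40.0 N/mm

40.0 N/mm


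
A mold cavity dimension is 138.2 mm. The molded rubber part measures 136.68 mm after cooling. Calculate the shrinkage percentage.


Shrinkage = (mold - part) / mold * 100
= (138.2 - 136.68) / 138.2 * 100
= 1.52 / 138.2 * 100
= 1.1%

1.1%


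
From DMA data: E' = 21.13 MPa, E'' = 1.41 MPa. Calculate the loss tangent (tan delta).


tan delta = E'' / E'
= 1.41 / 21.13
= 0.0667

tan delta = 0.0667


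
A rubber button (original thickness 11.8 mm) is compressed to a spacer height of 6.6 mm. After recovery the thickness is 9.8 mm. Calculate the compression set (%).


CS = (t0 - recovered) / (t0 - ts) * 100
= (11.8 - 9.8) / (11.8 - 6.6) * 100
= 2.0 / 5.2 * 100
= 38.5%

38.5%


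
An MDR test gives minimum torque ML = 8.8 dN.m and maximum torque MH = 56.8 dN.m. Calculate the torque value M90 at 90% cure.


M90 = ML + 0.9 * (MH - ML)
M90 = 8.8 + 0.9 * (56.8 - 8.8)
M90 = 8.8 + 0.9 * 48.0
M90 = 52.0 dN.m

52.0 dN.m


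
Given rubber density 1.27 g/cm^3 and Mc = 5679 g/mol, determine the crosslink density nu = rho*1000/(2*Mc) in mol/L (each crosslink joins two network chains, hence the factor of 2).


nu = rho * 1000 / (2 * Mc)
nu = 1.27 * 1000 / (2 * 5679)
nu = 1270.0 / 11358
nu = 0.1118 mol/L

0.1118 mol/L


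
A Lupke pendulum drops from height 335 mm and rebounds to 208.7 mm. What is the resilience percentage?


Resilience = h_rebound / h_drop * 100
= 208.7 / 335 * 100
= 62.3%

62.3%


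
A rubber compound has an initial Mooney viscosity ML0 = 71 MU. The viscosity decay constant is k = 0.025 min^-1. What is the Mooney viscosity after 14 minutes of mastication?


ML = ML0 * exp(-k * t)
ML = 71 * exp(-0.025 * 14)
ML = 71 * 0.7047
ML = 50.03 MU

50.03 MU


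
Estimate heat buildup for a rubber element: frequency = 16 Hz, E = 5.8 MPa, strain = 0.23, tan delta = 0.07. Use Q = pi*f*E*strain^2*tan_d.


Q = pi * f * E * strain^2 * tan_d
= pi * 16 * 5.8 * 0.23^2 * 0.07
= pi * 16 * 5.8 * 0.0529 * 0.07
= 1.0796

Q = 1.0796


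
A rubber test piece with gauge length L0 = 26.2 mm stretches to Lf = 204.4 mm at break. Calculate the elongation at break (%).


Elongation = (Lf - L0) / L0 * 100
= (204.4 - 26.2) / 26.2 * 100
= 178.2 / 26.2 * 100
= 680.2%

680.2%


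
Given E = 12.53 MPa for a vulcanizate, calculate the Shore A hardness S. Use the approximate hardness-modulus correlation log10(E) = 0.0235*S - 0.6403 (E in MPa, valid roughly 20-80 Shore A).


log10(E) = 0.0235*S - 0.6403  =>  S = (log10(E) + 0.6403) / 0.0235
log10(12.53) = 1.097951
S = (1.097951 + 0.6403) / 0.0235 = 1.738251 / 0.0235
S = 74.0

Shore A = 74.0


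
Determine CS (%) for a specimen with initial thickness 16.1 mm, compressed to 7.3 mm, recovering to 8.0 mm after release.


CS = (t0 - recovered) / (t0 - ts) * 100
= (16.1 - 8.0) / (16.1 - 7.3) * 100
= 8.1 / 8.8 * 100
= 92.0%

92.0%


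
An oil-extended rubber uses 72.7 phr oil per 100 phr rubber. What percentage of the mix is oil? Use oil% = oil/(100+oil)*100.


Oil % = oil / (100 + oil) * 100
= 72.7 / (100 + 72.7) * 100
= 72.7 / 172.7 * 100
= 42.1%

42.1%


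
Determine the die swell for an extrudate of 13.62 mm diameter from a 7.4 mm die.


Die swell ratio = D_extrudate / D_die
= 13.62 / 7.4
= 1.841

Die swell = 1.841


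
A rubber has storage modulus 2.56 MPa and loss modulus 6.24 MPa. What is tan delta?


tan delta = E'' / E'
= 6.24 / 2.56
= 2.4375

tan delta = 2.4375


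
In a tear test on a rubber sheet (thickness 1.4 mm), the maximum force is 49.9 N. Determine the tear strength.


Tear strength = force / thickness
= 49.9 / 1.4
= 35.64 N/mm

35.64 N/mm


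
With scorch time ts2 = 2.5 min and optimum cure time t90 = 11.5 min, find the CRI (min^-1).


CRI = 100 / (t90 - ts2)
= 100 / (11.5 - 2.5)
= 100 / 9.0
= 11.11 min^-1

11.11 min^-1


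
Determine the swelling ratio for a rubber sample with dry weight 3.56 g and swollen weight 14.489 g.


Q = W_swollen / W_dry
Q = 14.489 / 3.56
Q = 4.07

Q = 4.07


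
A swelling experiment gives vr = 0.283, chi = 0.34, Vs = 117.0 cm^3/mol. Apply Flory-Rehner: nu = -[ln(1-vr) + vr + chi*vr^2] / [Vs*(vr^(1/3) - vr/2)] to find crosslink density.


ln(1 - vr) = ln(1 - 0.283) = -0.3327
Numerator = -((-0.3327) + 0.283 + 0.34 * 0.283^2) = 0.0224
Denominator = 117.0 * (0.283^(1/3) - 0.283/2) = 60.2598
nu = 0.0224 / 60.2598 = 3.7254e-04 mol/cm^3

3.7254e-04 mol/cm^3


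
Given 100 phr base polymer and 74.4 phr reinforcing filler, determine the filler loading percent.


Filler % = filler / (rubber + filler) * 100
= 74.4 / (100 + 74.4) * 100
= 74.4 / 174.4 * 100
= 42.66%

42.66%


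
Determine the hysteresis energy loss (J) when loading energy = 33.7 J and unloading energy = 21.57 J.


Hysteresis loss = loading - unloading
= 33.7 - 21.57
= 12.13 J

12.13 J


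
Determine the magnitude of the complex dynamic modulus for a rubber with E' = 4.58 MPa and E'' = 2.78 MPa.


|E*| = sqrt(E'^2 + E''^2)
= sqrt(4.58^2 + 2.78^2)
= sqrt(20.9764 + 7.7284)
= 5.358 MPa

5.358 MPa


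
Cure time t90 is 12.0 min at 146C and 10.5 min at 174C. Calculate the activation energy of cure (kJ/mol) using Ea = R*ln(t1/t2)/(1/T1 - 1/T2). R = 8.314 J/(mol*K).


T1 = 419.15 K, T2 = 447.15 K
1/T1 - 1/T2 = 1.4939e-04
ln(t1/t2) = ln(12.0/10.5) = 0.1335
Ea = 8.314 * 0.1335 / 1.4939e-04 = 7431.1850 J/mol
Ea = 7.43 kJ/mol

7.43 kJ/mol


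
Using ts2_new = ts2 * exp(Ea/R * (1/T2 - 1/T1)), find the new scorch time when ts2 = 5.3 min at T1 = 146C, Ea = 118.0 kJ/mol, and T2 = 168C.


Convert temperatures: T1 = 146 + 273.15 = 419.15 K, T2 = 168 + 273.15 = 441.15 K
ts2_new = 5.3 * exp(118000 / 8.314 * (1/441.15 - 1/419.15))
1/T2 - 1/T1 = -1.1898e-04
ts2_new = 0.98 min

0.98 min


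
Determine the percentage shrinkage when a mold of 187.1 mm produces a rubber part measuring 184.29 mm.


Shrinkage = (mold - part) / mold * 100
= (187.1 - 184.29) / 187.1 * 100
= 2.81 / 187.1 * 100
= 1.5%

1.5%


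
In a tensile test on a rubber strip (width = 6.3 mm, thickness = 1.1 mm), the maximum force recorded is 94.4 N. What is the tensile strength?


Area = width * thickness = 6.3 * 1.1 = 6.93 mm^2
TS = force / area = 94.4 / 6.93 = 13.62 MPa

13.62 MPa


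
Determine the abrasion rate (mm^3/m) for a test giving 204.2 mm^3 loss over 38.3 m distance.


Rate = volume_loss / distance
= 204.2 / 38.3
= 5.332 mm^3/m

5.332 mm^3/m


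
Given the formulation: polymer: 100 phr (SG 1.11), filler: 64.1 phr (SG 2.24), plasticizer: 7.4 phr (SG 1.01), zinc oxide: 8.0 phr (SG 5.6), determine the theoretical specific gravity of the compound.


Sum of weights = 179.5
Volume contributions:
  polymer: 100/1.11 = 90.0901
  filler: 64.1/2.24 = 28.6161
  plasticizer: 7.4/1.01 = 7.3267
  zinc oxide: 8.0/5.6 = 1.4286
Sum of volumes = 127.4615
SG = 179.5 / 127.4615 = 1.408

SG = 1.408


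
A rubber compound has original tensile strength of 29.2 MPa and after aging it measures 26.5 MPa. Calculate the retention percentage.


Retention = aged / original * 100
= 26.5 / 29.2 * 100
= 90.8%

90.8%


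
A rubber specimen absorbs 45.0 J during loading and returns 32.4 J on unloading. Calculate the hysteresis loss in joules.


Hysteresis loss = loading - unloading
= 45.0 - 32.4
= 12.6 J

12.6 J


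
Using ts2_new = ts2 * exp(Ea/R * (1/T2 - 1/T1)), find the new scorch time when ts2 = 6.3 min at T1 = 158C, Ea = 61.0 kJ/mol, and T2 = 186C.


Convert temperatures: T1 = 158 + 273.15 = 431.15 K, T2 = 186 + 273.15 = 459.15 K
ts2_new = 6.3 * exp(61000 / 8.314 * (1/459.15 - 1/431.15))
1/T2 - 1/T1 = -1.4144e-04
ts2_new = 2.23 min

2.23 min


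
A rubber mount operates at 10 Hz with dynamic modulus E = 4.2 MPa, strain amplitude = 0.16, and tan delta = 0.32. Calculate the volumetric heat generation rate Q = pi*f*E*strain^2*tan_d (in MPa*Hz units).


Q = pi * f * E * strain^2 * tan_d
= pi * 10 * 4.2 * 0.16^2 * 0.32
= pi * 10 * 4.2 * 0.0256 * 0.32
= 1.0809

Q = 1.0809


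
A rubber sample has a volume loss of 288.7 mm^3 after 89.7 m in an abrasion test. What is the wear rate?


Rate = volume_loss / distance
= 288.7 / 89.7
= 3.219 mm^3/m

3.219 mm^3/m


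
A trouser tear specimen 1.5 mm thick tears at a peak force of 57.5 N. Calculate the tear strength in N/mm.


Tear strength = force / thickness
= 57.5 / 1.5
= 38.33 N/mm

38.33 N/mm


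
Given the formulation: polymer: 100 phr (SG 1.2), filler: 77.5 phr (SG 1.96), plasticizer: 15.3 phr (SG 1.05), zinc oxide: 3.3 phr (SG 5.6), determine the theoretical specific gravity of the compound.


Sum of weights = 196.1
Volume contributions:
  polymer: 100/1.2 = 83.3333
  filler: 77.5/1.96 = 39.5408
  plasticizer: 15.3/1.05 = 14.5714
  zinc oxide: 3.3/5.6 = 0.5893
Sum of volumes = 138.0349
SG = 196.1 / 138.0349 = 1.421

SG = 1.421


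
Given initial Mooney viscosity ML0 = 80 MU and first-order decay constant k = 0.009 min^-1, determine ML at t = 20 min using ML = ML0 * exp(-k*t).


ML = ML0 * exp(-k * t)
ML = 80 * exp(-0.009 * 20)
ML = 80 * 0.8353
ML = 66.82 MU

66.82 MU


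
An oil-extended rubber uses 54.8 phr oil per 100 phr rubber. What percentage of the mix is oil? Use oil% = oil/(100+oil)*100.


Oil % = oil / (100 + oil) * 100
= 54.8 / (100 + 54.8) * 100
= 54.8 / 154.8 * 100
= 35.4%

35.4%


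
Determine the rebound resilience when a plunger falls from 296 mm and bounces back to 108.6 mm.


Resilience = h_rebound / h_drop * 100
= 108.6 / 296 * 100
= 36.7%

36.7%


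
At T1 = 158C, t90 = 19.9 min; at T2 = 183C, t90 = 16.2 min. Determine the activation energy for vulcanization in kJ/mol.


T1 = 431.15 K, T2 = 456.15 K
1/T1 - 1/T2 = 1.2712e-04
ln(t1/t2) = ln(19.9/16.2) = 0.2057
Ea = 8.314 * 0.2057 / 1.2712e-04 = 13454.2129 J/mol
Ea = 13.45 kJ/mol

13.45 kJ/mol


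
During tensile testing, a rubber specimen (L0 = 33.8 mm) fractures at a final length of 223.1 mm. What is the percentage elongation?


Elongation = (Lf - L0) / L0 * 100
= (223.1 - 33.8) / 33.8 * 100
= 189.3 / 33.8 * 100
= 560.1%

560.1%


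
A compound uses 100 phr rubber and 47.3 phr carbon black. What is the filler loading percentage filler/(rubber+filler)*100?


Filler % = filler / (rubber + filler) * 100
= 47.3 / (100 + 47.3) * 100
= 47.3 / 147.3 * 100
= 32.11%

32.11%


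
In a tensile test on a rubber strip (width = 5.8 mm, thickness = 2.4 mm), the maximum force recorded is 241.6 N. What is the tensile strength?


Area = width * thickness = 5.8 * 2.4 = 13.92 mm^2
TS = force / area = 241.6 / 13.92 = 17.36 MPa

17.36 MPa


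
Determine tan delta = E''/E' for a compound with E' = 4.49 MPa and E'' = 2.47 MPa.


tan delta = E'' / E'
= 2.47 / 4.49
= 0.5501

tan delta = 0.5501


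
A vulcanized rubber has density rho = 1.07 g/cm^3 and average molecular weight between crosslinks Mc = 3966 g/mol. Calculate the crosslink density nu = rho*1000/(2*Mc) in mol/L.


nu = rho * 1000 / (2 * Mc)
nu = 1.07 * 1000 / (2 * 3966)
nu = 1070.0 / 7932
nu = 0.1349 mol/L

0.1349 mol/L


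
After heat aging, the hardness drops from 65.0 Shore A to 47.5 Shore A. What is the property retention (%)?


Retention = aged / original * 100
= 47.5 / 65.0 * 100
= 73.1%

73.1%


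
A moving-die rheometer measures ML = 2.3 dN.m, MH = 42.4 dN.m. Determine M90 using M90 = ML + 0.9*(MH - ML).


M90 = ML + 0.9 * (MH - ML)
M90 = 2.3 + 0.9 * (42.4 - 2.3)
M90 = 2.3 + 0.9 * 40.1
M90 = 38.39 dN.m

38.39 dN.m


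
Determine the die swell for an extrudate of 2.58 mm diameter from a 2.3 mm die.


Die swell ratio = D_extrudate / D_die
= 2.58 / 2.3
= 1.122

Die swell = 1.122


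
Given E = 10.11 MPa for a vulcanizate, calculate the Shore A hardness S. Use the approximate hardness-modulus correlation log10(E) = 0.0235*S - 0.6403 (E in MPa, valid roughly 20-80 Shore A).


log10(E) = 0.0235*S - 0.6403  =>  S = (log10(E) + 0.6403) / 0.0235
log10(10.11) = 1.004751
S = (1.004751 + 0.6403) / 0.0235 = 1.645051 / 0.0235
S = 70.0

Shore A = 70.0


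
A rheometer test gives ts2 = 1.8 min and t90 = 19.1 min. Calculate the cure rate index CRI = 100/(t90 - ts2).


CRI = 100 / (t90 - ts2)
= 100 / (19.1 - 1.8)
= 100 / 17.3
= 5.78 min^-1

5.78 min^-1


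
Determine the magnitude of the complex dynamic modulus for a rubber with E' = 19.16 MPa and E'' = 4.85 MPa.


|E*| = sqrt(E'^2 + E''^2)
= sqrt(19.16^2 + 4.85^2)
= sqrt(367.1056 + 23.5225)
= 19.764 MPa

19.764 MPa


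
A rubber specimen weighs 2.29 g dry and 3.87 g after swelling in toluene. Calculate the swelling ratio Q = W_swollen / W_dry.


Q = W_swollen / W_dry
Q = 3.87 / 2.29
Q = 1.69

Q = 1.69


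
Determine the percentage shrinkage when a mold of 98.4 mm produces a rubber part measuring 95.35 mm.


Shrinkage = (mold - part) / mold * 100
= (98.4 - 95.35) / 98.4 * 100
= 3.05 / 98.4 * 100
= 3.1%

3.1%


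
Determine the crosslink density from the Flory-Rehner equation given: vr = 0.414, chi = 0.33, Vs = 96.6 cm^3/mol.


ln(1 - vr) = ln(1 - 0.414) = -0.5344
Numerator = -((-0.5344) + 0.414 + 0.33 * 0.414^2) = 0.0639
Denominator = 96.6 * (0.414^(1/3) - 0.414/2) = 52.0002
nu = 0.0639 / 52.0002 = 0.0012 mol/cm^3

0.0012 mol/cm^3


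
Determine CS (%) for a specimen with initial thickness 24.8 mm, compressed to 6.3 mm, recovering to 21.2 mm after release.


CS = (t0 - recovered) / (t0 - ts) * 100
= (24.8 - 21.2) / (24.8 - 6.3) * 100
= 3.6 / 18.5 * 100
= 19.5%

19.5%


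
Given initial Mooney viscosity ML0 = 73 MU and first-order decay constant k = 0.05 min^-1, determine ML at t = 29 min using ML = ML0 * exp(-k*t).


ML = ML0 * exp(-k * t)
ML = 73 * exp(-0.05 * 29)
ML = 73 * 0.2346
ML = 17.12 MU

17.12 MU


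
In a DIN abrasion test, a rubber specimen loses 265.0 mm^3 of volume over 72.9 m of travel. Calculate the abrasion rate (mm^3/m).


Rate = volume_loss / distance
= 265.0 / 72.9
= 3.635 mm^3/m

3.635 mm^3/m


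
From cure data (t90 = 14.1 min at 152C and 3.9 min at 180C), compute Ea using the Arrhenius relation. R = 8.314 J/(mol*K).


T1 = 425.15 K, T2 = 453.15 K
1/T1 - 1/T2 = 1.4534e-04
ln(t1/t2) = ln(14.1/3.9) = 1.2852
Ea = 8.314 * 1.2852 / 1.4534e-04 = 73520.1323 J/mol
Ea = 73.52 kJ/mol

73.52 kJ/mol


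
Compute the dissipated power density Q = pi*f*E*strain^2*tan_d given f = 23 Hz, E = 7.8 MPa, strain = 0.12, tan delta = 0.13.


Q = pi * f * E * strain^2 * tan_d
= pi * 23 * 7.8 * 0.12^2 * 0.13
= pi * 23 * 7.8 * 0.0144 * 0.13
= 1.0551

Q = 1.0551


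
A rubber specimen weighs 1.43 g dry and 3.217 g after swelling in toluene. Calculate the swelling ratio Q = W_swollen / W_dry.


Q = W_swollen / W_dry
Q = 3.217 / 1.43
Q = 2.25

Q = 2.25


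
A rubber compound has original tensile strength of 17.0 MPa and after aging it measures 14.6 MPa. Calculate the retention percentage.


Retention = aged / original * 100
= 14.6 / 17.0 * 100
= 85.9%

85.9%


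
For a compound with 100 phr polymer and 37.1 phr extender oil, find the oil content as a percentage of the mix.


Oil % = oil / (100 + oil) * 100
= 37.1 / (100 + 37.1) * 100
= 37.1 / 137.1 * 100
= 27.06%

27.06%


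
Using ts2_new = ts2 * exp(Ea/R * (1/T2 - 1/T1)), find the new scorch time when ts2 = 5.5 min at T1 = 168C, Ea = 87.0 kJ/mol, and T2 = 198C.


Convert temperatures: T1 = 168 + 273.15 = 441.15 K, T2 = 198 + 273.15 = 471.15 K
ts2_new = 5.5 * exp(87000 / 8.314 * (1/471.15 - 1/441.15))
1/T2 - 1/T1 = -1.4434e-04
ts2_new = 1.21 min

1.21 min


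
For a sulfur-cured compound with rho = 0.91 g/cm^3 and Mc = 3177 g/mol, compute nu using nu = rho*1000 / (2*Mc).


nu = rho * 1000 / (2 * Mc)
nu = 0.91 * 1000 / (2 * 3177)
nu = 910.0 / 6354
nu = 0.1432 mol/L

0.1432 mol/L


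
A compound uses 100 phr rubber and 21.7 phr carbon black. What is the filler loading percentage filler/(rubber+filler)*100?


Filler % = filler / (rubber + filler) * 100
= 21.7 / (100 + 21.7) * 100
= 21.7 / 121.7 * 100
= 17.83%

17.83%


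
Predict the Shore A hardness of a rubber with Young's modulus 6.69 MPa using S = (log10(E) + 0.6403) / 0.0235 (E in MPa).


log10(E) = 0.0235*S - 0.6403  =>  S = (log10(E) + 0.6403) / 0.0235
log10(6.69) = 0.825426
S = (0.825426 + 0.6403) / 0.0235 = 1.465726 / 0.0235
S = 62.4

Shore A = 62.4


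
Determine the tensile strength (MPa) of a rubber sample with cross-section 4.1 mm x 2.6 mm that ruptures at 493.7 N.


Area = width * thickness = 4.1 * 2.6 = 10.66 mm^2
TS = force / area = 493.7 / 10.66 = 46.31 MPa

46.31 MPa
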